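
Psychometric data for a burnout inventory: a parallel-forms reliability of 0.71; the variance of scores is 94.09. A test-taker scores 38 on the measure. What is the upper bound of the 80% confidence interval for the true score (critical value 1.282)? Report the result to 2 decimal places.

44.70

σ = 94.09^(1/2) = 9.700
SEM = 9.700 · √(1 − 0.710) = 9.700 · √0.290 ≈ 9.700 · 0.539 ≈ 5.224
Half-width = 1.282·5.224 ≈ 6.697
Upper limit = 38 + 6.697 ≈ 44.697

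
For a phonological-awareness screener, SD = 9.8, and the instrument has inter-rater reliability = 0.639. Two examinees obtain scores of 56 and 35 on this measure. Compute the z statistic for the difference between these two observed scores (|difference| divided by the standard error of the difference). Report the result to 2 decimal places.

SEM = 9.8000 · √(1 − 0.6390) = 9.8000 · √0.3610 ≈ 9.8000 · 0.6008 ≈ 5.8882
SE_diff = √2 · SEM ≈ 8.3271
z = |56 − 35| / 8.3271 = 21 / 8.3271 ≈ 2.5219

2.52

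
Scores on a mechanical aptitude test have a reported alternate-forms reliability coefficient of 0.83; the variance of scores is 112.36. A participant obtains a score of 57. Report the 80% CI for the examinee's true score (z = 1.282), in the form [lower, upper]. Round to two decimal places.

SD = √112.36 ≈ 10.600
SEM = 10.600 * √(1 − 0.830) = 10.600 * √0.170 ≈ 10.600 * 0.412 ≈ 4.370
1.282 * SEM ≈ 5.603
Interval: (51.397, 62.603)

[51.40, 62.60]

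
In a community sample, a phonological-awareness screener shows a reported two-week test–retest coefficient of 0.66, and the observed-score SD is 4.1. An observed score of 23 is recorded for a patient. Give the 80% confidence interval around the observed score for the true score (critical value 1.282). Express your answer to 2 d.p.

The standard error of measurement is 4.10000×√(1 − 0.66000) ≈ 4.10000×0.58310 ≈ 2.39069.
Margin = 1.282 × 2.39069 ≈ 3.06486
Interval: (19.93514, 26.06486)

[19.94, 26.06]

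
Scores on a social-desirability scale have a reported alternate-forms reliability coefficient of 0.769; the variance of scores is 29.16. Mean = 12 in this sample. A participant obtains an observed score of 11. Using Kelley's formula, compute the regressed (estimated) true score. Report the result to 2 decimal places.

T̂ = r·X + (1 − r)·M = 0.769×11 + 0.231×12 = 8.459 + 2.772 ≈ 11.231

11.23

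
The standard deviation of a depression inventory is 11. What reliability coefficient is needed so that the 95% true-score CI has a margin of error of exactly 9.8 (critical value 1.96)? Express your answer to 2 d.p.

0.79

Required SEM = 9.8 / 1.96 ≈ 5.000
r = 1 − (5.000/11)² ≈ 1 − 0.207 ≈ 0.793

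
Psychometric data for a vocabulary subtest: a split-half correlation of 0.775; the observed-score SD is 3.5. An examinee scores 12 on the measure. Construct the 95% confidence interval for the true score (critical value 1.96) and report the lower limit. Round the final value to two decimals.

r_full = 2·0.775 / (1 + 0.775) ≈ 0.873
The standard error of measurement is 3.500·√(1 − 0.873) ≈ 3.500·0.356 ≈ 1.246.
Half-width = 1.96·1.246 ≈ 2.442
Lower limit = 12 − 2.442 ≈ 9.558

9.56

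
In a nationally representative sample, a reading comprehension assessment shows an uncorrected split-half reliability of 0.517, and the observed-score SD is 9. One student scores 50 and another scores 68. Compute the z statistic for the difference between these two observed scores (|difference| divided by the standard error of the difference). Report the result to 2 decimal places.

2.51

Full-length reliability (Spearman-Brown) = 2(0.517)/(1+0.517) ≈ 0.68161
SEM = 9.00000·√(1 − 0.68161) ≈ 5.07836
SE_diff = SEM · √2 ≈ 5.07836 · 1.41421 ≈ 7.18188
z = 18 / 7.18188 ≈ 2.50631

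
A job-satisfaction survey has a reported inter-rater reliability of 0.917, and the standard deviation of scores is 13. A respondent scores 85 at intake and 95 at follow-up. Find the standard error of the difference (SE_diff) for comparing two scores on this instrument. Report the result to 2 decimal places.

5.30

SEM = 13.0000 · √(1 − 0.9170) = 13.0000 · √0.0830 ≈ 13.0000 · 0.2881 ≈ 3.7453
Standard error of the difference = 3.7453·√2 ≈ 5.2966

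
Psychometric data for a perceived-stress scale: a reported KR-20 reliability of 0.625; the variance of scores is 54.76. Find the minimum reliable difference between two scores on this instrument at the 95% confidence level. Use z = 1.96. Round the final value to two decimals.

SD = √54.76 ≈ 7.400
SEM = 7.400 × √(1 − 0.625) = 7.400 × √0.375 ≈ 7.400 × 0.612 ≈ 4.532
SE_diff = SEM × √2 ≈ 4.532 × 1.414 ≈ 6.409
Minimum reliable difference = 1.96 × SE_diff ≈ 1.96 × 6.409 ≈ 12.561

12.56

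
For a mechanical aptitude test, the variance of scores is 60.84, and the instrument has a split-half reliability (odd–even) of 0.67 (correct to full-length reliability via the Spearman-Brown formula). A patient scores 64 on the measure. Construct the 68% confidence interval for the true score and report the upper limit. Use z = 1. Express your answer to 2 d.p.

SD = √60.84 = 7.80000
Full-length reliability (Spearman-Brown) = 2(0.67)/(1+0.67) ≃ 0.80240
The standard error of measurement is 7.80000*√(1 − 0.80240) ≃ 7.80000*0.44453 ≃ 3.46732.
Half-width = 1*3.46732 ≃ 3.46732
Upper limit = 64 + 3.46732 ≃ 67.46732

67.47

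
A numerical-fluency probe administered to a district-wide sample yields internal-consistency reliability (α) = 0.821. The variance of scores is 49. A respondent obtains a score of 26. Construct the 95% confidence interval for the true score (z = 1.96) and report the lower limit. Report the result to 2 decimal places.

SD = √49 ≈ 7.000
SEM = 7.000 · √(1 − 0.821) = 7.000 · √0.179 ≈ 7.000 · 0.423 ≈ 2.962
Margin = 1.96 · 2.962 ≈ 5.805
Lower limit = 26 − 5.805 ≈ 20.195

20.20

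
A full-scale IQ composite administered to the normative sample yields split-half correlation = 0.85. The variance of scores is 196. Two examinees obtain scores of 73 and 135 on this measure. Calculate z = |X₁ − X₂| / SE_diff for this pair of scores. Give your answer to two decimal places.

SD = √196 = 14.0000
r_full = 2·0.85 / (1 + 0.85) ≈ 0.9189
The standard error of measurement is 14.0000·√(1 − 0.9189) ≈ 14.0000·0.2847 ≈ 3.9865.
Standard error of the difference = 3.9865·√2 ≈ 5.6377
z = 62 / 5.6377 ≈ 10.9974

11.00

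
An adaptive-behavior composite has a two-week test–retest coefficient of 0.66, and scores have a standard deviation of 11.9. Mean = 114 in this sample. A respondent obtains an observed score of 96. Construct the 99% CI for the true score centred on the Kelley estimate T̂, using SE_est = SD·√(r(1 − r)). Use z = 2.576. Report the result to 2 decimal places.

T̂ = r·X + (1 − r)·M = 0.660*96 + 0.340*114 = 63.360 + 38.760 ≃ 102.120
SE_est = SD * √(r(1 − r)) = 11.900 * √0.224 ≃ 11.900 * 0.474 ≃ 5.637
99% CI: 102.120 ± 14.521 ≃ (87.599, 116.641)

[87.60, 116.64]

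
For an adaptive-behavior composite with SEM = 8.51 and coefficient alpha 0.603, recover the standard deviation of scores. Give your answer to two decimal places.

13.51

σ = SEM·(1 − r)^(−1/2) ≈ 8.51·1.5871 ≈ 13.5062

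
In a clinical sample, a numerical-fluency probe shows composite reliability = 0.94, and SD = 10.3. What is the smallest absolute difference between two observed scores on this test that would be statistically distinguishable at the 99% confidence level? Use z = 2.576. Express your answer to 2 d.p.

SEM = 10.3000 * √(1 − 0.9400) = 10.3000 * √0.0600 ≃ 10.3000 * 0.2449 ≃ 2.5230
SE_diff = √2 * SEM ≃ 3.5680
Smallest detectable difference = 2.576*3.5680 ≃ 9.1912

9.19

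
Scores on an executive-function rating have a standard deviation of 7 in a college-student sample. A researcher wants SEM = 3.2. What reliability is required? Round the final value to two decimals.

0.79

r = 1 − (3.200/7)² ≃ 1 − 0.209 ≃ 0.791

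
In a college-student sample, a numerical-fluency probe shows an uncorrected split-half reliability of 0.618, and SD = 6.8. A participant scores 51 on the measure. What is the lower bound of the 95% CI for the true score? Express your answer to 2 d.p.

r_full = 2·0.618 / (1 + 0.618) ≈ 0.764
SEM = 6.800·√(1 − 0.764) ≈ 3.304
1.96 · SEM ≈ 6.476
Lower limit = 51 − 6.476 ≈ 44.524

44.52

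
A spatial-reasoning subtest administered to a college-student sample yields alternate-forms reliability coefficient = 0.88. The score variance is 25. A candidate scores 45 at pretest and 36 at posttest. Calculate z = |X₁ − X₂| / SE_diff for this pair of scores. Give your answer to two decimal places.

3.67

σ = 25^(1/2) = 5.0000
The standard error of measurement is 5.0000×√(1 − 0.8800) ≈ 5.0000×0.3464 ≈ 1.7321.
SE_diff = SEM × √2 ≈ 1.7321 × 1.4142 ≈ 2.4495
z = 9 / 2.4495 ≈ 3.6742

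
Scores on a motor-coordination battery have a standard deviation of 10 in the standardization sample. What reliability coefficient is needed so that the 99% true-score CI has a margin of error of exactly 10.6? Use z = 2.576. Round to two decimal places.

0.83

Required SEM = 10.6 / 2.576 ≈ 4.1149
r = 1 − (SEM / SD)² = 1 − (4.1149 / 10)² ≈ 1 − 0.1693 ≈ 0.8307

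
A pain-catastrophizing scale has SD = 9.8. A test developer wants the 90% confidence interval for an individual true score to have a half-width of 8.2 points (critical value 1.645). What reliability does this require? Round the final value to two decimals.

SEM needed = half-width / z = 8.2/1.645 ≈ 4.98480
r = 1 − (SEM / SD)² = 1 − (4.98480 / 9.8)² ≈ 1 − 0.25873 ≈ 0.74127

0.74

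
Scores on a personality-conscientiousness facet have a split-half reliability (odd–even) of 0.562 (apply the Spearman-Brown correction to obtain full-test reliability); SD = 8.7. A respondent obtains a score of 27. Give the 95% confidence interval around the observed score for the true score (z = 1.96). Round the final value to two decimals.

Full-length reliability (Spearman-Brown) = 2(0.562)/(1+0.562) ≃ 0.71959
The standard error of measurement is 8.70000·√(1 − 0.71959) ≃ 8.70000·0.52954 ≃ 4.60697.
Margin = 1.96 · 4.60697 ≃ 9.02967
95% CI: 27 ± 9.02967 = [17.97033, 36.02967]

[17.97, 36.03]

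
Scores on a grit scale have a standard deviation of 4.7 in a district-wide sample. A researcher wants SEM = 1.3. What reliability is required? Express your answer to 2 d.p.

r = 1 − (SEM / SD)² = 1 − (1.300 / 4.7)² ≈ 1 − 0.077 ≈ 0.923

0.92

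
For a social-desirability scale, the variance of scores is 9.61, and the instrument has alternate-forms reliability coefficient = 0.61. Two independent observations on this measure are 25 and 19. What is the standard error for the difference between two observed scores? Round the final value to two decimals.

2.74

SD = √9.61 = 3.1000
The standard error of measurement is 3.1000·√(1 − 0.6100) ≈ 3.1000·0.6245 ≈ 1.9359.
Standard error of the difference = 1.9359·√2 ≈ 2.7378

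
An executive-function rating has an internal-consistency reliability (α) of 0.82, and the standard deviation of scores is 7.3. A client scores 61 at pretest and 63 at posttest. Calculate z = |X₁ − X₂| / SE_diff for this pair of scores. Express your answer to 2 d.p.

0.46

The standard error of measurement is 7.300*√(1 − 0.820) ≈ 7.300*0.424 ≈ 3.097.
Standard error of the difference = 3.097·√2 ≈ 4.380
z = 2 / 4.380 ≈ 0.457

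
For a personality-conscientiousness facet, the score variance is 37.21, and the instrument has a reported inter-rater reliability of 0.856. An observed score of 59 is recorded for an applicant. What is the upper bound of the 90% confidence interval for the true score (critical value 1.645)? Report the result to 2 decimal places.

62.81

σ = 37.21^(1/2) = 6.1000
SEM = 6.1000 * √(1 − 0.8560) = 6.1000 * √0.1440 ≈ 6.1000 * 0.3795 ≈ 2.3148
Half-width = 1.645*2.3148 ≈ 3.8078
Upper limit = 59 + 3.8078 ≈ 62.8078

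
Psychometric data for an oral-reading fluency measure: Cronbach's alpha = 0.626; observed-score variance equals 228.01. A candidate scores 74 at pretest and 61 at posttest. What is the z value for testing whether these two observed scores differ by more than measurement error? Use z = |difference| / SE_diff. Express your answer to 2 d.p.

SD = √228.01 = 15.100
SEM = 15.100 × √(1 − 0.626) = 15.100 × √0.374 ≈ 15.100 × 0.612 ≈ 9.234
SE_diff = √2 × SEM ≈ 13.060
z = |74 − 61| / 13.060 = 13 / 13.060 ≈ 0.995

1.00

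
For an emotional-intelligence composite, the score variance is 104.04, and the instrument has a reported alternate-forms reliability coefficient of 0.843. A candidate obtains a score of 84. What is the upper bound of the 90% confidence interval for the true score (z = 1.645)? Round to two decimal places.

SD = √104.04 = 10.2000
SEM = 10.2000 · √(1 − 0.8430) = 10.2000 · √0.1570 ≃ 10.2000 · 0.3962 ≃ 4.0416
Half-width = 1.645·4.0416 ≃ 6.6484
Upper bound: 84 + 6.6484 = 90.6484

90.65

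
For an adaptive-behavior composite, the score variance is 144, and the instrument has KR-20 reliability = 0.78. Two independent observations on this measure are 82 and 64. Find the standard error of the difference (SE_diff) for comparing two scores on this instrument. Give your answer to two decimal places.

SD = √144 = 12.00000
The standard error of measurement is 12.00000·√(1 − 0.78000) ≃ 12.00000·0.46904 ≃ 5.62850.
SE_diff = SEM · √2 ≃ 5.62850 · 1.41421 ≃ 7.95990

7.96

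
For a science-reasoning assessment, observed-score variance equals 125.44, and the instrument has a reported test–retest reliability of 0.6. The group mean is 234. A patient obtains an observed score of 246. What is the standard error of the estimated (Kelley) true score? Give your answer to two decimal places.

SD = √125.44 = 11.200
SE_est = 11.200·√[r(1 − r)] ≈ 5.487

5.49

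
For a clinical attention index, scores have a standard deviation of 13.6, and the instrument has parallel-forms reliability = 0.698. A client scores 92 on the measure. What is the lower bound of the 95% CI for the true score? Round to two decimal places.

SEM = 13.6000 * √(1 − 0.6980) = 13.6000 * √0.3020 ≈ 13.6000 * 0.5495 ≈ 7.4738
Half-width = 1.96*7.4738 ≈ 14.6487
Lower limit = 92 − 14.6487 ≈ 77.3513

77.35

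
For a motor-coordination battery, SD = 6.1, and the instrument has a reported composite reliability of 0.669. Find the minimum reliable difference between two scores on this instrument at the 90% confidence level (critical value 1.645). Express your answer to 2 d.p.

8.16

SEM = 6.10000 * √(1 − 0.66900) = 6.10000 * √0.33100 ≈ 6.10000 * 0.57533 ≈ 3.50949
Standard error of the difference = 3.50949·√2 ≈ 4.96317
Minimum reliable difference = 1.645 * SE_diff ≈ 1.645 * 4.96317 ≈ 8.16441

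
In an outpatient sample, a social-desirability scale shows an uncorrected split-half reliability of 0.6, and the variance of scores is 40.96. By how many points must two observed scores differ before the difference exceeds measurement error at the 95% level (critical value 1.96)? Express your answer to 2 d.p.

8.87

SD = √40.96 = 6.400
r_full = 2·0.6 / (1 + 0.6) ≃ 0.750
SEM = 6.400×√(1 − 0.750) ≃ 3.200
SE_diff = SEM × √2 ≃ 3.200 × 1.414 ≃ 4.525
Minimum reliable difference = 1.96 × SE_diff ≃ 1.96 × 4.525 ≃ 8.870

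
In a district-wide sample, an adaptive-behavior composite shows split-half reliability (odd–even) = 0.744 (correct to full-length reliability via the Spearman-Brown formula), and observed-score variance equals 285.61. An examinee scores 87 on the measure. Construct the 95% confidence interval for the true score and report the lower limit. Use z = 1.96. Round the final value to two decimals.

SD = √285.61 ≃ 16.90000
Full-length reliability (Spearman-Brown) = 2(0.744)/(1+0.744) ≃ 0.85321
SEM = 16.90000 × √(1 − 0.85321) = 16.90000 × √0.14679 ≃ 16.90000 × 0.38313 ≃ 6.47491
Half-width = 1.96×6.47491 ≃ 12.69082
Lower limit = 87 − 12.69082 ≃ 74.30918

74.31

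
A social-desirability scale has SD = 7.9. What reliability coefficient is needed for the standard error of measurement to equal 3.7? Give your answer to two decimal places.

0.78

r = 1 − (SEM / SD)² = 1 − (3.7000 / 7.9)² ≈ 1 − 0.2194 ≈ 0.7806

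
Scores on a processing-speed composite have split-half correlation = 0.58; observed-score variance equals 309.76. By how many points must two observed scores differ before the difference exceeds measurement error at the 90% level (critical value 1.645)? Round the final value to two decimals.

σ = 309.76^(1/2) = 17.600
Spearman-Brown: r = 2(0.58) / (1 + 0.58) = 1.160 / 1.580 ≃ 0.734
SEM = 17.600 × √(1 − 0.734) = 17.600 × √0.266 ≃ 17.600 × 0.516 ≃ 9.074
Standard error of the difference = 9.074·√2 ≃ 12.833
Minimum reliable difference = 1.645 × SE_diff ≃ 1.645 × 12.833 ≃ 21.110

21.11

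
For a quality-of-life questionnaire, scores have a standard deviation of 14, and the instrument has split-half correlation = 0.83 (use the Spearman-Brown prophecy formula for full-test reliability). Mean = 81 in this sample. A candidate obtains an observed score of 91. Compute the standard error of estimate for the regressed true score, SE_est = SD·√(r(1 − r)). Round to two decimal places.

4.06

Full-length reliability (Spearman-Brown) = 2(0.83)/(1+0.83) ≈ 0.9071
SE_est = SD * √(r(1 − r)) = 14.0000 * √0.0843 ≈ 14.0000 * 0.2903 ≈ 4.0640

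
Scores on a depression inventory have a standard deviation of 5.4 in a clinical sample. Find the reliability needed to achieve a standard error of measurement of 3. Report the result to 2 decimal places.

Required reliability = 1 − (SEM/SD)² = 1 − 0.309 ≈ 0.691

0.69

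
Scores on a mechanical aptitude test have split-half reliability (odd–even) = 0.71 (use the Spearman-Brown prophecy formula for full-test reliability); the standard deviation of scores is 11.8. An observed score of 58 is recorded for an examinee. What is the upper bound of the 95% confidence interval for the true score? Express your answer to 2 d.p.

67.52

Spearman-Brown: r = 2(0.71) / (1 + 0.71) = 1.4200 / 1.7100 ≃ 0.8304
SEM = 11.8000 * √(1 − 0.8304) = 11.8000 * √0.1696 ≃ 11.8000 * 0.4118 ≃ 4.8594
Half-width = 1.96*4.8594 ≃ 9.5244
Upper limit = 58 + 9.5244 ≃ 67.5244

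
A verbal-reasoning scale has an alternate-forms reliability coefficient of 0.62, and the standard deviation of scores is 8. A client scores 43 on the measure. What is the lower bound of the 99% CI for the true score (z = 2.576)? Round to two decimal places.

30.30

SEM = 8.0000 · √(1 − 0.6200) = 8.0000 · √0.3800 ≈ 8.0000 · 0.6164 ≈ 4.9315
Half-width = 2.576·4.9315 ≈ 12.7036
Lower limit = 43 − 12.7036 ≈ 30.2964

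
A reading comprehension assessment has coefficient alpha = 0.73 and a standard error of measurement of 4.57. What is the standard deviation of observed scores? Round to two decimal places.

8.79

SD = 4.57 / √(1 − 0.73) ≈ 8.79497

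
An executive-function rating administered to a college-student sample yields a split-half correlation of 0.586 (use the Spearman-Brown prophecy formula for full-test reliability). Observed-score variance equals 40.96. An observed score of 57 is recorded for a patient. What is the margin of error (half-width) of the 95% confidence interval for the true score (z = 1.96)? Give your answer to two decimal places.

6.41

SD = √40.96 = 6.4000
r_full = 2·0.586 / (1 + 0.586) ≈ 0.7390
SEM = 6.4000 × √(1 − 0.7390) = 6.4000 × √0.2610 ≈ 6.4000 × 0.5109 ≈ 3.2699
1.96 × SEM ≈ 6.4089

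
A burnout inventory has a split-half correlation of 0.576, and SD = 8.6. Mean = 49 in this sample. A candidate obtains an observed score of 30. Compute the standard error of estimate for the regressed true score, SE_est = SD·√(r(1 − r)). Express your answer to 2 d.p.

r_full = 2·0.576 / (1 + 0.576) ≃ 0.7310
SE_est = 8.6000·√(0.7310·0.2690) ≃ 3.8137

3.81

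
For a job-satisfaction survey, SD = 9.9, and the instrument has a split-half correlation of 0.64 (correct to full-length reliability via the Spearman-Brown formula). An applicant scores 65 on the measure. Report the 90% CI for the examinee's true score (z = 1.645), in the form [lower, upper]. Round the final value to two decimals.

[57.37, 72.63]

Spearman-Brown: r = 2(0.64) / (1 + 0.64) = 1.2800 / 1.6400 ≃ 0.7805
SEM = 9.9000 · √(1 − 0.7805) = 9.9000 · √0.2195 ≃ 9.9000 · 0.4685 ≃ 4.6384
Half-width = 1.645·4.6384 ≃ 7.6301
CI = 65 ± 7.6301 → [57.3699, 72.6301]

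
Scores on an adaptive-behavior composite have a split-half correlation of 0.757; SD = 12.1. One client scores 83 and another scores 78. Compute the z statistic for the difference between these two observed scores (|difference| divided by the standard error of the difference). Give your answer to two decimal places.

0.79

Spearman-Brown: r = 2(0.757) / (1 + 0.757) = 1.5140 / 1.7570 ≃ 0.8617
SEM = 12.1000·√(1 − 0.8617) ≃ 4.4999
SE_diff = SEM · √2 ≃ 4.4999 · 1.4142 ≃ 6.3638
z = 5 / 6.3638 ≃ 0.7857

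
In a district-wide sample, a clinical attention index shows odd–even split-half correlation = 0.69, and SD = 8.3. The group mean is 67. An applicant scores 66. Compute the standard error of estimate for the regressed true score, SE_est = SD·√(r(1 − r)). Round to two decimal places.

r_full = 2·0.69 / (1 + 0.69) ≃ 0.8166
SE_est = 8.3000·√[r(1 − r)] ≃ 3.2123

3.21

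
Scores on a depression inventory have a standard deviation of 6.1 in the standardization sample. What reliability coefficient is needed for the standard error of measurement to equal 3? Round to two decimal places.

0.76

Required reliability = 1 − (SEM/SD)² = 1 − 0.2419 ≈ 0.7581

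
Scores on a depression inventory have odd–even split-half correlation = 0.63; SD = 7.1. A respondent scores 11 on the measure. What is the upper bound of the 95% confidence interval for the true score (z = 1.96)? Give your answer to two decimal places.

r_full = 2·0.63 / (1 + 0.63) ≃ 0.7730
SEM = 7.1000 * √(1 − 0.7730) = 7.1000 * √0.2270 ≃ 7.1000 * 0.4764 ≃ 3.3827
Half-width = 1.96*3.3827 ≃ 6.6301
Upper limit = 11 + 6.6301 ≃ 17.6301

17.63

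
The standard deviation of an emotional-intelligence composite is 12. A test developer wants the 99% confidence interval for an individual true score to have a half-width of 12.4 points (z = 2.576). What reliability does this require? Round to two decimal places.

0.84

Required SEM = 12.4 / 2.576 ≈ 4.8137
r = 1 − (4.8137/12)² ≈ 1 − 0.1609 ≈ 0.8391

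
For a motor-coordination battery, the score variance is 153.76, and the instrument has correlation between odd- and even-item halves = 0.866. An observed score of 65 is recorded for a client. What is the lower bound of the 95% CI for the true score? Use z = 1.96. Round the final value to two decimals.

SD = √153.76 = 12.40000
r_full = 2·0.866 / (1 + 0.866) ≃ 0.92819
SEM = 12.40000*√(1 − 0.92819) ≃ 3.32291
Margin = 1.96 * 3.32291 ≃ 6.51290
Lower bound: 65 − 6.51290 = 58.48710

58.49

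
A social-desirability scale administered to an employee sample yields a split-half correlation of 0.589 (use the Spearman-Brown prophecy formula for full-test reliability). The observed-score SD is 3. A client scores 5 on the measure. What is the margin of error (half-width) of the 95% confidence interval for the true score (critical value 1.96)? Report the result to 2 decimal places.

Full-length reliability (Spearman-Brown) = 2(0.589)/(1+0.589) ≈ 0.741
The standard error of measurement is 3.000×√(1 − 0.741) ≈ 3.000×0.509 ≈ 1.526.
Margin = 1.96 × 1.526 ≈ 2.990

2.99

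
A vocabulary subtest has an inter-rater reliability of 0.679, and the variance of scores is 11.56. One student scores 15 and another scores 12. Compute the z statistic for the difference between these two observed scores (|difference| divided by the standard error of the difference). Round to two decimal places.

1.10

SD = √11.56 ≈ 3.4000
The standard error of measurement is 3.4000·√(1 − 0.6790) ≈ 3.4000·0.5666 ≈ 1.9263.
SE_diff = SEM · √2 ≈ 1.9263 · 1.4142 ≈ 2.7242
z = 3 / 2.7242 ≈ 1.1012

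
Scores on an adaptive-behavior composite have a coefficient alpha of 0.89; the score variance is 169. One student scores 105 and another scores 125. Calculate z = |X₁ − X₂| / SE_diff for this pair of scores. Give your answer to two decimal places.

SD = √169 = 13.0000
SEM = 13.0000 · √(1 − 0.8900) = 13.0000 · √0.1100 ≈ 13.0000 · 0.3317 ≈ 4.3116
Standard error of the difference = 4.3116·√2 ≈ 6.0975
z = 20 / 6.0975 ≈ 3.2800

3.28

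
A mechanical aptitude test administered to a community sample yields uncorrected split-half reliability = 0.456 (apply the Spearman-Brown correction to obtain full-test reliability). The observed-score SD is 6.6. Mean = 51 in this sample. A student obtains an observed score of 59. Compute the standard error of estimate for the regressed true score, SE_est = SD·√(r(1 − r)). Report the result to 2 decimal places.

r_full = 2·0.456 / (1 + 0.456) ≈ 0.6264
SE_est = 6.6000·√[r(1 − r)] ≈ 3.1929

3.19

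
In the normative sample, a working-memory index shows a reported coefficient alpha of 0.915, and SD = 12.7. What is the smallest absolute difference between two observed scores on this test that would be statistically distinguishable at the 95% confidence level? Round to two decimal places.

10.26

SEM = 12.700 * √(1 − 0.915) = 12.700 * √0.085 ≈ 12.700 * 0.292 ≈ 3.703
SE_diff = √2 * SEM ≈ 5.236
Minimum reliable difference = 1.96 * SE_diff ≈ 1.96 * 5.236 ≈ 10.263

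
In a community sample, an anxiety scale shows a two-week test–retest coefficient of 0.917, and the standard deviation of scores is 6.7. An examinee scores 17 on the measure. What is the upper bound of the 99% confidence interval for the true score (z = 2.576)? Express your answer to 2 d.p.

SEM = 6.7000×√(1 − 0.9170) ≈ 1.9303
Margin = 2.576 × 1.9303 ≈ 4.9723
Upper bound: 17 + 4.9723 = 21.9723

21.97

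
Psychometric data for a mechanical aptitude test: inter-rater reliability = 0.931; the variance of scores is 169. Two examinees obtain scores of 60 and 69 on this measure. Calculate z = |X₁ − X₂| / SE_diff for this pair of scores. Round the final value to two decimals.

1.86

σ = 169^(1/2) = 13.00000
SEM = 13.00000 * √(1 − 0.93100) = 13.00000 * √0.06900 ≈ 13.00000 * 0.26268 ≈ 3.41482
SE_diff = √2 * SEM ≈ 4.82929
z = 9 / 4.82929 ≈ 1.86363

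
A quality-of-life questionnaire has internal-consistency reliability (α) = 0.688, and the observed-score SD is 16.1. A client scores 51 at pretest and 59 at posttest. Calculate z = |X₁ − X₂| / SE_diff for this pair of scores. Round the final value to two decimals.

SEM = 16.100 · √(1 − 0.688) = 16.100 · √0.312 ≈ 16.100 · 0.559 ≈ 8.993
SE_diff = SEM · √2 ≈ 8.993 · 1.414 ≈ 12.718
z = 8 / 12.718 ≈ 0.629

0.63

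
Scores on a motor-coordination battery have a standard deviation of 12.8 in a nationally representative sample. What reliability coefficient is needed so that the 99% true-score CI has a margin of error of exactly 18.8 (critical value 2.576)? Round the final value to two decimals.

0.67

SEM needed = half-width / z = 18.8/2.576 ≈ 7.29814
Required reliability = 1 − (SEM/SD)² = 1 − 0.32509 ≈ 0.67491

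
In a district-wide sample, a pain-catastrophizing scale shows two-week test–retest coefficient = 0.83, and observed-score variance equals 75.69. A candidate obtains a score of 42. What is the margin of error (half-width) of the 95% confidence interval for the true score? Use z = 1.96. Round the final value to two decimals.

SD = √75.69 = 8.700
SEM = 8.700 · √(1 − 0.830) = 8.700 · √0.170 ≈ 8.700 · 0.412 ≈ 3.587
Margin = 1.96 · 3.587 ≈ 7.031

7.03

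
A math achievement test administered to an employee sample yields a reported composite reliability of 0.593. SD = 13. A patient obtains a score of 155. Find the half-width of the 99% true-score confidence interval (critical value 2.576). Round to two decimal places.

21.36

SEM = 13.000×√(1 − 0.593) ≈ 8.294
Margin = 2.576 × 8.294 ≈ 21.364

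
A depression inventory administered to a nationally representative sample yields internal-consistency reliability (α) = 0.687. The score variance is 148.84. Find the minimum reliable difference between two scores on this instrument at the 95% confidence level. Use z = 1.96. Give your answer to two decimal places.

18.92

SD = √148.84 ≈ 12.2000
SEM = 12.2000×√(1 − 0.6870) ≈ 6.8255
SE_diff = √2 × SEM ≈ 9.6527
Smallest detectable difference = 1.96×9.6527 ≈ 18.9192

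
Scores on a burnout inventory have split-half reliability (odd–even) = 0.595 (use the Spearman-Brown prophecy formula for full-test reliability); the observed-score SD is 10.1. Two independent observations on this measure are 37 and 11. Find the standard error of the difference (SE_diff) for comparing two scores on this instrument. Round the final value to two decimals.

Spearman-Brown: r = 2(0.595) / (1 + 0.595) = 1.1900 / 1.5950 ≃ 0.7461
SEM = 10.1000 * √(1 − 0.7461) = 10.1000 * √0.2539 ≃ 10.1000 * 0.5039 ≃ 5.0894
SE_diff = √2 * SEM ≃ 7.1975

7.20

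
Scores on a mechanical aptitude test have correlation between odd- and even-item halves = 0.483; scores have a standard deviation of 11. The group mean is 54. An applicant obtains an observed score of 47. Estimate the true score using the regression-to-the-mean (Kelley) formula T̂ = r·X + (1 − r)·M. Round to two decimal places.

Spearman-Brown: r = 2(0.483) / (1 + 0.483) = 0.96600 / 1.48300 ≃ 0.65138
Estimated true score = 0.65138·47 + (1 − 0.65138)·54 ≃ 49.44032

49.44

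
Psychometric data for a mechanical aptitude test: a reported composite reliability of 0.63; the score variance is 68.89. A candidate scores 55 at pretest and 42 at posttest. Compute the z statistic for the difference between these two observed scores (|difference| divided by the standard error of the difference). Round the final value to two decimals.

SD = √68.89 = 8.300
SEM = 8.300 · √(1 − 0.630) = 8.300 · √0.370 ≃ 8.300 · 0.608 ≃ 5.049
SE_diff = SEM · √2 ≃ 5.049 · 1.414 ≃ 7.140
z = |55 − 42| / 7.140 = 13 / 7.140 ≃ 1.821

1.82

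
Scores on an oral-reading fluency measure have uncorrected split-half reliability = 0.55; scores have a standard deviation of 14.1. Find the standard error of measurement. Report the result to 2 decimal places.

r_full = 2·0.55 / (1 + 0.55) ≈ 0.7097
The standard error of measurement is 14.1000×√(1 − 0.7097) ≈ 14.1000×0.5388 ≈ 7.5973.

7.60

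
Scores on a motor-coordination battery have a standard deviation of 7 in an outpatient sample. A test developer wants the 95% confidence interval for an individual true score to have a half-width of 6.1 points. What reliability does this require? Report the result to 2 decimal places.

SEM needed = half-width / z = 6.1/1.96 ≃ 3.11224
r = 1 − (3.11224/7)² ≃ 1 − 0.19767 ≃ 0.80233

0.80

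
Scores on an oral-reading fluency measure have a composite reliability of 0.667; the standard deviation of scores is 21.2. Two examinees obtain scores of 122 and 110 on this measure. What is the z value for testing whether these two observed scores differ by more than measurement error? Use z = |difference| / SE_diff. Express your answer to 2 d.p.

SEM = 21.2000 * √(1 − 0.6670) = 21.2000 * √0.3330 ≈ 21.2000 * 0.5771 ≈ 12.2337
SE_diff = √2 * SEM ≈ 17.3011
z = 12 / 17.3011 ≈ 0.6936

0.69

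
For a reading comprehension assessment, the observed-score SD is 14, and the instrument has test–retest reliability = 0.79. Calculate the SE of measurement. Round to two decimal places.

The standard error of measurement is 14.00000×√(1 − 0.79000) ≈ 14.00000×0.45826 ≈ 6.41561.

6.42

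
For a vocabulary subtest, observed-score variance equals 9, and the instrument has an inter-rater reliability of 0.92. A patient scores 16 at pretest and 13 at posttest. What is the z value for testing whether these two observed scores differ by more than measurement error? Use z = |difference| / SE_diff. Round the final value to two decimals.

SD = √9 = 3.0000
SEM = 3.0000 * √(1 − 0.9200) = 3.0000 * √0.0800 ≈ 3.0000 * 0.2828 ≈ 0.8485
Standard error of the difference = 0.8485·√2 ≈ 1.2000
z = |16 − 13| / 1.2000 = 3 / 1.2000 ≈ 2.5000

2.50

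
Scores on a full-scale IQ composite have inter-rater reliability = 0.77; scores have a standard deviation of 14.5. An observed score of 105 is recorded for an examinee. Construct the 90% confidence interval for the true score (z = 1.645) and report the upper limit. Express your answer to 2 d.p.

116.44

SEM = 14.500×√(1 − 0.770) ≈ 6.954
Margin = 1.645 × 6.954 ≈ 11.439
Upper limit = 105 + 11.439 ≈ 116.439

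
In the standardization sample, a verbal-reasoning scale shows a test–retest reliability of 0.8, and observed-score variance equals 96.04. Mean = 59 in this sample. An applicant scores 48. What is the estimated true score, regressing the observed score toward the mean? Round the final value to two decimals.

50.20

Estimated true score = 0.8000×48 + (1 − 0.8000)×59 ≈ 50.2000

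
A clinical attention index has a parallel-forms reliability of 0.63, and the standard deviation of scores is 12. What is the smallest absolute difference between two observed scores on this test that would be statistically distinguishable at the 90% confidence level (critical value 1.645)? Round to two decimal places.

16.98

SEM = 12.00000·√(1 − 0.63000) ≈ 7.29932
SE_diff = SEM · √2 ≈ 7.29932 · 1.41421 ≈ 10.32279
Minimum reliable difference = 1.645 · SE_diff ≈ 1.645 · 10.32279 ≈ 16.98099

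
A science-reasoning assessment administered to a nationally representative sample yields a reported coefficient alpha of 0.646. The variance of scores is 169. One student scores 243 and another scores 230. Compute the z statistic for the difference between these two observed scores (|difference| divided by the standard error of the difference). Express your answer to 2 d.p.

SD = √169 ≃ 13.0000
SEM = 13.0000 * √(1 − 0.6460) = 13.0000 * √0.3540 ≃ 13.0000 * 0.5950 ≃ 7.7347
Standard error of the difference = 7.7347·√2 ≃ 10.9386
z = |243 − 230| / 10.9386 = 13 / 10.9386 ≃ 1.1885

1.19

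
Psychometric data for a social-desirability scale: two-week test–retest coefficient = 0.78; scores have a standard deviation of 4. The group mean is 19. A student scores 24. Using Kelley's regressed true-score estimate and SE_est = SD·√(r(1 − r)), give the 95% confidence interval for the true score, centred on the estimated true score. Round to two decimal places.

T̂ = r·X + (1 − r)·M = 0.7800*24 + 0.2200*19 = 18.7200 + 4.1800 ≈ 22.9000
SE_est = 4.0000·√[r(1 − r)] ≈ 1.6570
CI = 22.9000 ± 1.96 * 1.6570 → [19.6523, 26.1477]

[19.65, 26.15]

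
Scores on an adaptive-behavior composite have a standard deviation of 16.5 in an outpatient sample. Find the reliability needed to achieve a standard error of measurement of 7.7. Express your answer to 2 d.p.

0.78

Required reliability = 1 − (SEM/SD)² = 1 − 0.2178 ≈ 0.7822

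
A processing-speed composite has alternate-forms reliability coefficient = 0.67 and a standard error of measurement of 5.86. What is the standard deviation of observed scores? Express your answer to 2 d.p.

SD = 5.86 / √(1 − 0.67) ≈ 10.2010

10.20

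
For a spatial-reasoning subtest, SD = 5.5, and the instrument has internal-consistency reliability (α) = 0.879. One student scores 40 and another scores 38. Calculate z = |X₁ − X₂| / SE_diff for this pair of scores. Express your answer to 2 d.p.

0.74

The standard error of measurement is 5.5000×√(1 − 0.8790) ≈ 5.5000×0.3479 ≈ 1.9132.
SE_diff = SEM × √2 ≈ 1.9132 × 1.4142 ≈ 2.7056
z = 2 / 2.7056 ≈ 0.7392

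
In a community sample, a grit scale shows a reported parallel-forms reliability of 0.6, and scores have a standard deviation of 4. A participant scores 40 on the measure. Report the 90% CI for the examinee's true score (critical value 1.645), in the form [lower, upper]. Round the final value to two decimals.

[35.84, 44.16]

SEM = 4.0000·√(1 − 0.6000) ≃ 2.5298
1.645 · SEM ≃ 4.1616
90% CI: 40 ± 4.1616 = [35.8384, 44.1616]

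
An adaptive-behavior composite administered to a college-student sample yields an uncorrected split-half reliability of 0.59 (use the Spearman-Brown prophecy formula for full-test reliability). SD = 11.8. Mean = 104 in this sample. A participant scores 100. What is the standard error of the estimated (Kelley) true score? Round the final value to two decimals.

Full-length reliability (Spearman-Brown) = 2(0.59)/(1+0.59) ≈ 0.7421
SE_est = 11.8000*√(0.7421*0.2579) ≈ 5.1620

5.16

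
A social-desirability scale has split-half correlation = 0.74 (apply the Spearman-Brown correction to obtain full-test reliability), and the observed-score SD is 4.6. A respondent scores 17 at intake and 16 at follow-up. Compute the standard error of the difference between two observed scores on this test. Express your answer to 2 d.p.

2.51

Full-length reliability (Spearman-Brown) = 2(0.74)/(1+0.74) ≈ 0.8506
SEM = 4.6000×√(1 − 0.8506) ≈ 1.7782
Standard error of the difference = 1.7782·√2 ≈ 2.5147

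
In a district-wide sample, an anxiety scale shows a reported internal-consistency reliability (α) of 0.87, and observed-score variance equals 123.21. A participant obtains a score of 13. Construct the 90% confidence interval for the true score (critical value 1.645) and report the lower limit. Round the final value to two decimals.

6.42

σ = 123.21^(1/2) = 11.10000
SEM = 11.10000·√(1 − 0.87000) ≃ 4.00216
Half-width = 1.645·4.00216 ≃ 6.58356
Lower limit = 13 − 6.58356 ≃ 6.41644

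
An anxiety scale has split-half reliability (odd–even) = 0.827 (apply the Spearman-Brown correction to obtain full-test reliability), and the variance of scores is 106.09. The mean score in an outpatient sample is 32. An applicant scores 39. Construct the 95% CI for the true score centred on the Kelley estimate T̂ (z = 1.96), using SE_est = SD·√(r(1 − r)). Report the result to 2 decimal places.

SD = √106.09 = 10.3000
Spearman-Brown: r = 2(0.827) / (1 + 0.827) = 1.6540 / 1.8270 ≈ 0.9053
Estimated true score = 0.9053*39 + (1 − 0.9053)*32 ≈ 38.3372
SE_est = SD * √(r(1 − r)) = 10.3000 * √0.0857 ≈ 10.3000 * 0.2928 ≈ 3.0157
95% CI: 38.3372 ± 5.9108 ≈ (32.4264, 44.2480)

[32.43, 44.25]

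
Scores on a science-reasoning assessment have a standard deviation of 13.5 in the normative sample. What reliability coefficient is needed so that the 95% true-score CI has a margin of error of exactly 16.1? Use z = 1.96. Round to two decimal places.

0.63

SEM needed = half-width / z = 16.1/1.96 ≈ 8.2143
r = 1 − (8.2143/13.5)² ≈ 1 − 0.3702 ≈ 0.6298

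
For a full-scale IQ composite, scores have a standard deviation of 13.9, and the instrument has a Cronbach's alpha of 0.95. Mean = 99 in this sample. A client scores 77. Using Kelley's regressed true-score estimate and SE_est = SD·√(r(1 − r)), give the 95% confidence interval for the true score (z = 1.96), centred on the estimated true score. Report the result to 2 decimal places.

Estimated true score = 0.950*77 + (1 − 0.950)*99 ≈ 78.100
SE_est = SD * √(r(1 − r)) = 13.900 * √0.048 ≈ 13.900 * 0.218 ≈ 3.029
CI = 78.100 ± 1.96 * 3.029 → [72.162, 84.038]

[72.16, 84.04]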